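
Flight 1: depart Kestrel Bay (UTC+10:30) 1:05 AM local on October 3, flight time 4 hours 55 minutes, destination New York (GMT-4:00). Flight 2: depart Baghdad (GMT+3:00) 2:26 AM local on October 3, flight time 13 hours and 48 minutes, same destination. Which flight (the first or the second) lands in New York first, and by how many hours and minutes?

Flight 1 in UTC: 1:05 AM − 10:30 = 2:35 PM on Oct 2.
+4 hours and 55 minutes → arrive 7:30 PM UTC on Oct 2.
Flight 2 in UTC: 2:26 AM − 3:00 = 11:26 PM on Oct 2.
+13 hours and 48 minutes → arrive 1:14 PM UTC on Oct 3.
Flight 1 lands earlier by 17 hours 44 minutes.

the first, by 17 hours 44 minutes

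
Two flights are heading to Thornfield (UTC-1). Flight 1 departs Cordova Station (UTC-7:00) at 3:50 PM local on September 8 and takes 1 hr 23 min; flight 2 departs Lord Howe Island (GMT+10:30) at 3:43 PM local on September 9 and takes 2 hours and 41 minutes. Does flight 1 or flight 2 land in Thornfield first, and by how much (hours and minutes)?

Flight 1 in UTC: 3:50 PM + 7:00 = 10:50 PM on Sep 8.
+1 hour and 23 minutes → arrive 12:13 AM UTC on Sep 9.
Flight 2 in UTC: 3:43 PM − 10:30 = 5:13 AM on Sep 9.
+2 hours and 41 minutes → arrive 7:54 AM UTC on Sep 9.
Flight 1 lands earlier by 7 hours 41 minutes.

the first, by 7 hours 41 minutes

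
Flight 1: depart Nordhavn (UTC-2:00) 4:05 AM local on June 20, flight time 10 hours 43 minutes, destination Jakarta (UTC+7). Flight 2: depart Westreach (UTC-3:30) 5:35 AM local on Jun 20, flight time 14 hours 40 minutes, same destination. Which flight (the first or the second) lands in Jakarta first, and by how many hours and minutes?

the first, by 6 hours 57 minutes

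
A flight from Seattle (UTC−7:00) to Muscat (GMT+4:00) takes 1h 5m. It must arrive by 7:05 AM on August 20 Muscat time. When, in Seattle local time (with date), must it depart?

Target arrival in UTC: 7:05 AM − 4:00 = 3:05 AM on Aug 20.
Subtract 1 hour 5 minutes → departure 2:00 AM UTC on Aug 20.
Seattle is UTC−7:00: 2:00 AM − 7:00 = 7:00 PM on Aug 19.

7:00 PM on Aug 19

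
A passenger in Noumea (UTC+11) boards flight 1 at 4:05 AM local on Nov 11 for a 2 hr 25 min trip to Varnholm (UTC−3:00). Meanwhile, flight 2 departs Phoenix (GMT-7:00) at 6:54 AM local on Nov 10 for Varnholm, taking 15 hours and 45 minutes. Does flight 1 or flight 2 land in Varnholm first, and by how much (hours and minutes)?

Flight 1 in UTC: 4:05 AM − 11:00 = 5:05 PM on Nov 10.
+2 hours 25 minutes → arrive 7:30 PM UTC on Nov 10.
Flight 2 in UTC: 6:54 AM + 7:00 = 1:54 PM on Nov 10.
+15 hours 45 minutes → arrive 5:39 AM UTC on Nov 11.
Flight 1 lands earlier by 10 hours 9 minutes.

the first, by 10 hours 9 minutes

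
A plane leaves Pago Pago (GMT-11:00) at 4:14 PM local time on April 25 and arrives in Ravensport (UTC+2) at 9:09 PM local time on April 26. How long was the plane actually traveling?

15 hours 55 minutes

Departure in UTC: 4:14 PM + 11:00 = 3:14 AM on Apr 26.
Arrival in UTC: 9:09 PM − 2:00 = 7:09 PM on Apr 26.
Elapsed = 7:09 PM − 3:14 AM = 15 hours 55 minutes.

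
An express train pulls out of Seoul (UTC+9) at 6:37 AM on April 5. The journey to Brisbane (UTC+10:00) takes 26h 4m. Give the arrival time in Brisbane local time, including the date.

Convert departure to UTC: 6:37 AM − 9:00 = 9:37 PM UTC on Apr 4.
Add 26 hours and 4 minutes travel time → 11:41 PM UTC (Apr 5).
Brisbane is UTC+10:00, so local arrival = 11:41 PM + 10:00 = 9:41 AM on Apr 6.

9:41 AM on Apr 6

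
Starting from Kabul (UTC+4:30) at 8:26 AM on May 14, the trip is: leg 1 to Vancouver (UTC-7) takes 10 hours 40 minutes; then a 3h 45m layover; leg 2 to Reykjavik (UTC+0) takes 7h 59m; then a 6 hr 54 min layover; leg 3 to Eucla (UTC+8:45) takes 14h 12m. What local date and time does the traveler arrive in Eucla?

8:11 AM on May 16

Convert departure to UTC: 8:26 AM − 4:30 = 3:56 AM UTC on May 14.
Add 10 hours 40 minutes leg 1 → 2:36 PM UTC.
Add 3 hours 45 minutes layover in Vancouver → 6:21 PM UTC.
Add 7 hours and 59 minutes leg 2 → 2:20 AM UTC (May 15).
Add 6 hours and 54 minutes layover in Reykjavik → 9:14 AM UTC.
Add 14 hours and 12 minutes leg 3 → 11:26 PM UTC.
Eucla is UTC+8:45, so local arrival = 11:26 PM + 8:45 = 8:11 AM on May 16.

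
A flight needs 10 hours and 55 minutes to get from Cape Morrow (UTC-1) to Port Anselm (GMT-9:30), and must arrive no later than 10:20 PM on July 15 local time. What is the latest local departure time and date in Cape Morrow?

7:55 PM on Jul 15

Target arrival in UTC: 10:20 PM + 9:30 = 7:50 AM on Jul 16.
Subtract 10 hours and 55 minutes → departure 8:55 PM UTC on Jul 15.
Cape Morrow is UTC−1:00: 8:55 PM − 1:00 = 7:55 PM on Jul 15.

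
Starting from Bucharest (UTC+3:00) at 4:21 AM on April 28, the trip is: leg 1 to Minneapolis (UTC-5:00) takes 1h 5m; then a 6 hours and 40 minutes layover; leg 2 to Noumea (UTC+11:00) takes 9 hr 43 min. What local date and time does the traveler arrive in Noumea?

5:49 AM on April 29

Convert departure to UTC: 4:21 AM − 3:00 = 1:21 AM UTC on Apr 28.
Add 1 hour and 5 minutes leg 1 → 2:26 AM UTC.
Add 6 hours and 40 minutes layover in Minneapolis → 9:06 AM UTC.
Add 9 hours 43 minutes leg 2 → 6:49 PM UTC.
Noumea is UTC+11:00, so local arrival = 6:49 PM + 11:00 = 5:49 AM on Apr 29.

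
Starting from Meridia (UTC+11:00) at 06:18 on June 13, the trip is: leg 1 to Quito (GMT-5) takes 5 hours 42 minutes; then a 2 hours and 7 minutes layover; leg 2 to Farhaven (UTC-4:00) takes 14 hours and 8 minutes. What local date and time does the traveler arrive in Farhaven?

Convert departure to UTC: 06:18 − 11:00 = 19:18 UTC on Jun 12.
Add 5 hours and 42 minutes leg 1 → 01:00 UTC (Jun 13).
Add 2 hours and 7 minutes layover in Quito → 03:07 UTC.
Add 14 hours 8 minutes leg 2 → 17:15 UTC.
Farhaven is UTC−4:00, so local arrival = 17:15 − 4:00 = 13:15 on Jun 13.

13:15 on June 13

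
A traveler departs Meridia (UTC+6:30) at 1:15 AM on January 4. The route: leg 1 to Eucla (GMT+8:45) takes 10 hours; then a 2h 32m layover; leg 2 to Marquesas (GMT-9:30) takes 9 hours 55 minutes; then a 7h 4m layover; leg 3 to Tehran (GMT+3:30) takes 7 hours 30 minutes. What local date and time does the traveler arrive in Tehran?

Convert departure to UTC: 1:15 AM − 6:30 = 6:45 PM UTC on Jan 3.
Add 10 hours leg 1 → 4:45 AM UTC (Jan 4).
Add 2 hours and 32 minutes layover in Eucla → 7:17 AM UTC.
Add 9 hours and 55 minutes leg 2 → 5:12 PM UTC.
Add 7 hours and 4 minutes layover in Marquesas → 12:16 AM UTC (Jan 5).
Add 7 hours 30 minutes leg 3 → 7:46 AM UTC.
Tehran is UTC+3:30, so local arrival = 7:46 AM + 3:30 = 11:16 AM on Jan 5.

11:16 AM on January 5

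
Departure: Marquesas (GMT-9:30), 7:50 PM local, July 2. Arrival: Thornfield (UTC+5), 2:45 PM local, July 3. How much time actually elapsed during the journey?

Thornfield is 14:30 ahead of Marquesas.
Clock-face elapsed time (ignoring zones) is 18 hours 55 minutes.
Actual elapsed = 18 hours 55 minutes − 14:30 = 4 hours 25 minutes.

4 hours 25 minutes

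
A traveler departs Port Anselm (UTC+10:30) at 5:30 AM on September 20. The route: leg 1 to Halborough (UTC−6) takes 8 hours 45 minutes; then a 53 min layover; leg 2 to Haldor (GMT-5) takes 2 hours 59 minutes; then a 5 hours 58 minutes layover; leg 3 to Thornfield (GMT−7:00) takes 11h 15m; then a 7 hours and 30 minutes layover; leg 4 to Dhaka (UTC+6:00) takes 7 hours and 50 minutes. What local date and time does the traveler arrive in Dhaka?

Convert departure to UTC: 5:30 AM − 10:30 = 7:00 PM UTC on Sep 19.
Add 8 hours 45 minutes leg 1 → 3:45 AM UTC (Sep 20).
Add 53 minutes layover in Halborough → 4:38 AM UTC.
Add 2 hours 59 minutes leg 2 → 7:37 AM UTC.
Add 5 hours and 58 minutes layover in Haldor → 1:35 PM UTC.
Add 11 hours 15 minutes leg 3 → 12:50 AM UTC (Sep 21).
Add 7 hours and 30 minutes layover in Thornfield → 8:20 AM UTC.
Add 7 hours and 50 minutes leg 4 → 4:10 PM UTC.
Dhaka is UTC+6:00, so local arrival = 4:10 PM + 6:00 = 10:10 PM on Sep 21.

10:10 PM on Sep 21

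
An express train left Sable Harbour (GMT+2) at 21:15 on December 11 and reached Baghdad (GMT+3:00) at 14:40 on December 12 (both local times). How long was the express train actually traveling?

16 hours 25 minutes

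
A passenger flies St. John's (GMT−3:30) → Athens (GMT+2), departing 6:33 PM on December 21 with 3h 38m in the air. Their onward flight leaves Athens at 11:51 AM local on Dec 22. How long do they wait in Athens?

8 hours 10 minutes

Convert departure to UTC: 6:33 PM + 3:30 = 10:03 PM UTC on Dec 21.
Add 3 hours 38 minutes flight time → 1:41 AM UTC (Dec 22).
Athens is UTC+2:00, so local arrival = 1:41 AM + 2:00 = 3:41 AM on Dec 22.
Layover = 11:51 AM − 3:41 AM = 8 hours 10 minutes.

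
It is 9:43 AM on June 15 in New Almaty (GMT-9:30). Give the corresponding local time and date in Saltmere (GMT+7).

In UTC: 9:43 AM + 9:30 = 7:13 PM on Jun 15.
Saltmere is UTC+7:00: 7:13 PM + 7:00 = 2:13 AM on Jun 16.

2:13 AM on Jun 16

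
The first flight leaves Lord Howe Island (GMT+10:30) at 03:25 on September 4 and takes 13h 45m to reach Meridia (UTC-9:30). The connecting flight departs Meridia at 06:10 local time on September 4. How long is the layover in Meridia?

9 hours

Convert departure to UTC: 03:25 − 10:30 = 16:55 UTC on Sep 3.
Add 13 hours 45 minutes flight time → 06:40 UTC (Sep 4).
Meridia is UTC−9:30, so local arrival = 06:40 − 9:30 = 21:10 on Sep 3.
Layover = 06:10 − 21:10 (+1 day) = 9 hours.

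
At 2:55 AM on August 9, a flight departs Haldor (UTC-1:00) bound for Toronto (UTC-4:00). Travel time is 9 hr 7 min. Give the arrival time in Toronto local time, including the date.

9:02 AM on August 9

Convert departure to UTC: 2:55 AM + 1:00 = 3:55 AM UTC on Aug 9.
Add 9 hours 7 minutes travel time → 1:02 PM UTC.
Toronto is UTC−4:00, so local arrival = 1:02 PM − 4:00 = 9:02 AM on Aug 9.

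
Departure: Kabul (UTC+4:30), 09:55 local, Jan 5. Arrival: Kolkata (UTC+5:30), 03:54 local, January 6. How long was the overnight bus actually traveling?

16 hours 59 minutes

Kolkata is 1:00 ahead of Kabul.
Clock-face elapsed time (ignoring zones) is 17 hours 59 minutes.
Actual elapsed = 17 hours 59 minutes − 1:00 = 16 hours 59 minutes.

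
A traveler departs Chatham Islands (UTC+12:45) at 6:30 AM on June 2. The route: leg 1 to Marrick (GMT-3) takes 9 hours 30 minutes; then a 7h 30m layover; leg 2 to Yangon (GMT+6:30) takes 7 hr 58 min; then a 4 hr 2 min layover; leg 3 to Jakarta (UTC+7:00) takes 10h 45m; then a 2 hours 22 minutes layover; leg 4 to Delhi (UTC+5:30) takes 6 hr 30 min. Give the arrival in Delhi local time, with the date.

Convert departure to UTC: 6:30 AM − 12:45 = 5:45 PM UTC on Jun 1.
Add 9 hours and 30 minutes leg 1 → 3:15 AM UTC (Jun 2).
Add 7 hours and 30 minutes layover in Marrick → 10:45 AM UTC.
Add 7 hours and 58 minutes leg 2 → 6:43 PM UTC.
Add 4 hours and 2 minutes layover in Yangon → 10:45 PM UTC.
Add 10 hours and 45 minutes leg 3 → 9:30 AM UTC (Jun 3).
Add 2 hours 22 minutes layover in Jakarta → 11:52 AM UTC.
Add 6 hours and 30 minutes leg 4 → 6:22 PM UTC.
Delhi is UTC+5:30, so local arrival = 6:22 PM + 5:30 = 11:52 PM on Jun 3.

11:52 PM on June 3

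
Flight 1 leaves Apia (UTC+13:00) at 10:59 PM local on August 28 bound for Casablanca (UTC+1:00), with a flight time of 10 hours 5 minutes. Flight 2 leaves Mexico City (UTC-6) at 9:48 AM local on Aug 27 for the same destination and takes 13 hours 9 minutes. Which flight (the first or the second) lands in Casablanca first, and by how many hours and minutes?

the second, by 15 hours 7 minutes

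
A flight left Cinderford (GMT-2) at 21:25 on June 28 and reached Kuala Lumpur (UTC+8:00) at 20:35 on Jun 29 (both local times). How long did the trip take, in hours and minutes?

13 hours 10 minutes

Kuala Lumpur is 10:00 ahead of Cinderford.
Clock-face elapsed time (ignoring zones) is 23 hours 10 minutes.
Actual elapsed = 23 hours 10 minutes − 10:00 = 13 hours 10 minutes.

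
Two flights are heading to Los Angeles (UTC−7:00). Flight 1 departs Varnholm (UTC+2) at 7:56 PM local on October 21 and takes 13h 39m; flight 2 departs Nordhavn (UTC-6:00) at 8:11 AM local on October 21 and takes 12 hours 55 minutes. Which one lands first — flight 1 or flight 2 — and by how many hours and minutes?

Flight 1 in UTC: 7:56 PM − 2:00 = 5:56 PM on Oct 21.
+13 hours and 39 minutes → arrive 7:35 AM UTC on Oct 22.
Flight 2 in UTC: 8:11 AM + 6:00 = 2:11 PM on Oct 21.
+12 hours 55 minutes → arrive 3:06 AM UTC on Oct 22.
Flight 2 lands earlier by 4 hours 29 minutes.

the second, by 4 hours 29 minutes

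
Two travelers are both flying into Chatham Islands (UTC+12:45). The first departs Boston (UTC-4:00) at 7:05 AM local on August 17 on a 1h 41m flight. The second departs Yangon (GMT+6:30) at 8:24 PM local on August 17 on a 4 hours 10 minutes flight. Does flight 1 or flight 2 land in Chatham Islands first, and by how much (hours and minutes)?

the first, by 5 hours 18 minutes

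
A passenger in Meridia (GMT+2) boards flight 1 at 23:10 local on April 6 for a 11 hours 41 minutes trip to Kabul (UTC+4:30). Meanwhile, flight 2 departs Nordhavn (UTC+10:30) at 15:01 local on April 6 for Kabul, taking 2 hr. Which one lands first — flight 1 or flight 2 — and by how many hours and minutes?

Flight 1 in UTC: 23:10 − 2:00 = 21:10 on Apr 6.
+11 hours 41 minutes → arrive 08:51 UTC on Apr 7.
Flight 2 in UTC: 15:01 − 10:30 = 04:31 on Apr 6.
+2 hours → arrive 06:31 UTC on Apr 6.
Flight 2 lands earlier by 26 hours 20 minutes.

the second, by 26 hours 20 minutes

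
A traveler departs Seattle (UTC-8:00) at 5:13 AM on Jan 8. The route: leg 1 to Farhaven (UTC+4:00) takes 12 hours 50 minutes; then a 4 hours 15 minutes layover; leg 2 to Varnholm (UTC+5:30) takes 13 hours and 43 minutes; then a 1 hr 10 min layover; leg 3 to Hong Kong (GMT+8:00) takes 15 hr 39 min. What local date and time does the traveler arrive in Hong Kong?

Convert departure to UTC: 5:13 AM + 8:00 = 1:13 PM UTC on Jan 8.
Add 12 hours and 50 minutes leg 1 → 2:03 AM UTC (Jan 9).
Add 4 hours 15 minutes layover in Farhaven → 6:18 AM UTC.
Add 13 hours and 43 minutes leg 2 → 8:01 PM UTC.
Add 1 hour and 10 minutes layover in Varnholm → 9:11 PM UTC.
Add 15 hours and 39 minutes leg 3 → 12:50 PM UTC (Jan 10).
Hong Kong is UTC+8:00, so local arrival = 12:50 PM + 8:00 = 8:50 PM on Jan 10.

8:50 PM on January 10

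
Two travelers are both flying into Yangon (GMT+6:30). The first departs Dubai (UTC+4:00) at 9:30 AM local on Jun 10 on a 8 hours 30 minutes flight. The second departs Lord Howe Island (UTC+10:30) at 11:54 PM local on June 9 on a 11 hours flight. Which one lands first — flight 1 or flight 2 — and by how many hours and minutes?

the second, by 13 hours 36 minutes

Flight 1 in UTC: 9:30 AM − 4:00 = 5:30 AM on Jun 10.
+8 hours and 30 minutes → arrive 2:00 PM UTC on Jun 10.
Flight 2 in UTC: 11:54 PM − 10:30 = 1:24 PM on Jun 9.
+11 hours → arrive 12:24 AM UTC on Jun 10.
Flight 2 lands earlier by 13 hours 36 minutes.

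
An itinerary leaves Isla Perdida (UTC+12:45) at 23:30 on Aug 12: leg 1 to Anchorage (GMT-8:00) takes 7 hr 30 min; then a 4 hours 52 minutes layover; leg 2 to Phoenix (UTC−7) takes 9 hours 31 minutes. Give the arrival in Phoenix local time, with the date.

Convert departure to UTC: 23:30 − 12:45 = 10:45 UTC on Aug 12.
Add 7 hours and 30 minutes leg 1 → 18:15 UTC.
Add 4 hours 52 minutes layover in Anchorage → 23:07 UTC.
Add 9 hours 31 minutes leg 2 → 08:38 UTC (Aug 13).
Phoenix is UTC−7:00, so local arrival = 08:38 − 7:00 = 01:38 on Aug 13.

01:38 on August 13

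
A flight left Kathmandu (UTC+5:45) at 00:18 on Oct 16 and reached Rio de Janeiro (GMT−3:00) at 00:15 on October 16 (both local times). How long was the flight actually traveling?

8 hours 42 minutes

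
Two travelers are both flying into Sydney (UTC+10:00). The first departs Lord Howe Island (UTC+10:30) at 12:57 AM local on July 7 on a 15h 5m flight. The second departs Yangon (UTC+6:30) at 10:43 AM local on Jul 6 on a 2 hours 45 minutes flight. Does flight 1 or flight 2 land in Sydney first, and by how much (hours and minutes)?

Flight 1 in UTC: 12:57 AM − 10:30 = 2:27 PM on Jul 6.
+15 hours 5 minutes → arrive 5:32 AM UTC on Jul 7.
Flight 2 in UTC: 10:43 AM − 6:30 = 4:13 AM on Jul 6.
+2 hours 45 minutes → arrive 6:58 AM UTC on Jul 6.
Flight 2 lands earlier by 22 hours 34 minutes.

the second, by 22 hours 34 minutes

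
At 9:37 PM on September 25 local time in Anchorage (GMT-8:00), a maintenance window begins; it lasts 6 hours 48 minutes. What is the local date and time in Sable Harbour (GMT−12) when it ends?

12:25 AM on September 26

Convert start to UTC: 9:37 PM + 8:00 = 5:37 AM UTC on Sep 26.
Add 6 hours 48 minutes duration → 12:25 PM UTC.
Sable Harbour is UTC−12:00, so local end time = 12:25 PM − 12:00 = 12:25 AM on Sep 26.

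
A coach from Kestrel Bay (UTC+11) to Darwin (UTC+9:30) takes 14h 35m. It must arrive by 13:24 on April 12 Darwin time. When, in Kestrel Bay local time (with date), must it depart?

00:19 on Apr 12

Target arrival in UTC: 13:24 − 9:30 = 03:54 on Apr 12.
Subtract 14 hours 35 minutes → departure 13:19 UTC on Apr 11.
Kestrel Bay is UTC+11:00: 13:19 + 11:00 = 00:19 on Apr 12.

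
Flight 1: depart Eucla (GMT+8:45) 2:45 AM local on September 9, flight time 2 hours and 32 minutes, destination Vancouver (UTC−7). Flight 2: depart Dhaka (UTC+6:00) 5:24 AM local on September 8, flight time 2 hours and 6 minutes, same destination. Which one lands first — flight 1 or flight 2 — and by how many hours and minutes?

Flight 1 in UTC: 2:45 AM − 8:45 = 6:00 PM on Sep 8.
+2 hours 32 minutes → arrive 8:32 PM UTC on Sep 8.
Flight 2 in UTC: 5:24 AM − 6:00 = 11:24 PM on Sep 7.
+2 hours and 6 minutes → arrive 1:30 AM UTC on Sep 8.
Flight 2 lands earlier by 19 hours 2 minutes.

the second, by 19 hours 2 minutes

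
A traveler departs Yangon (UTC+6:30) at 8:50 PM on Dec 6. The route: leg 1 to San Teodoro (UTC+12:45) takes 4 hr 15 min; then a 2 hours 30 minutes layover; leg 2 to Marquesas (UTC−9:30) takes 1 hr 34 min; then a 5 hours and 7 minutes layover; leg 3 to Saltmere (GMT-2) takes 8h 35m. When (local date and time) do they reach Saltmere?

10:21 AM on Dec 7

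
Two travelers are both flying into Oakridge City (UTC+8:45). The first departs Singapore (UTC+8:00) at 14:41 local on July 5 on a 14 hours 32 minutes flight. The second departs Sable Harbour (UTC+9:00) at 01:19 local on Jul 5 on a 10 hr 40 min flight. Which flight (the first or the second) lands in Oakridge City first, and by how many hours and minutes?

the second, by 18 hours 14 minutes

Flight 1 in UTC: 14:41 − 8:00 = 06:41 on Jul 5.
+14 hours and 32 minutes → arrive 21:13 UTC on Jul 5.
Flight 2 in UTC: 01:19 − 9:00 = 16:19 on Jul 4.
+10 hours and 40 minutes → arrive 02:59 UTC on Jul 5.
Flight 2 lands earlier by 18 hours 14 minutes.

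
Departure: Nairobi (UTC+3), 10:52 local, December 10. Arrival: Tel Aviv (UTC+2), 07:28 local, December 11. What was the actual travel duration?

Departure in UTC: 10:52 − 3:00 = 07:52 on Dec 10.
Arrival in UTC: 07:28 − 2:00 = 05:28 on Dec 11.
Elapsed = 05:28 − 07:52 (+1 day) = 21 hours 36 minutes.

21 hours 36 minutes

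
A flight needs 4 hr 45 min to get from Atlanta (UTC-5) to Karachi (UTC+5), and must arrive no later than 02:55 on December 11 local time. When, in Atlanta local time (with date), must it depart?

12:10 on December 10

Target arrival in UTC: 02:55 − 5:00 = 21:55 on Dec 10.
Subtract 4 hours 45 minutes → departure 17:10 UTC on Dec 10.
Atlanta is UTC−5:00: 17:10 − 5:00 = 12:10 on Dec 10.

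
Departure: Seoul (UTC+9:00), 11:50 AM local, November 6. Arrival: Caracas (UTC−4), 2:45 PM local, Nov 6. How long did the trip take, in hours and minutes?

Caracas is 13:00 behind Seoul.
Clock-face elapsed time (ignoring zones) is 2 hours 55 minutes.
Actual elapsed = 2 hours 55 minutes + 13:00 = 15 hours 55 minutes.

15 hours 55 minutes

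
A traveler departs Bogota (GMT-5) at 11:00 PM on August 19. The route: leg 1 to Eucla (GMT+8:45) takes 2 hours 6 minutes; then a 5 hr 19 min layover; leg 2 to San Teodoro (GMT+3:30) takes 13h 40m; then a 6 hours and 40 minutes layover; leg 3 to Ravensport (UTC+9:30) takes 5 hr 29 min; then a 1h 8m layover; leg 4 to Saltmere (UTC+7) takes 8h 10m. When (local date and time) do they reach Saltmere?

5:32 AM on Aug 22

Convert departure to UTC: 11:00 PM + 5:00 = 4:00 AM UTC on Aug 20.
Add 2 hours and 6 minutes leg 1 → 6:06 AM UTC.
Add 5 hours and 19 minutes layover in Eucla → 11:25 AM UTC.
Add 13 hours and 40 minutes leg 2 → 1:05 AM UTC (Aug 21).
Add 6 hours 40 minutes layover in San Teodoro → 7:45 AM UTC.
Add 5 hours and 29 minutes leg 3 → 1:14 PM UTC.
Add 1 hour 8 minutes layover in Ravensport → 2:22 PM UTC.
Add 8 hours 10 minutes leg 4 → 10:32 PM UTC.
Saltmere is UTC+7:00, so local arrival = 10:32 PM + 7:00 = 5:32 AM on Aug 22.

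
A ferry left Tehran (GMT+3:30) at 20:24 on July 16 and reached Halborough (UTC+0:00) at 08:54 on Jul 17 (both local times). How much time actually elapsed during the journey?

Departure in UTC: 20:24 − 3:30 = 16:54 on Jul 16.
Arrival is already UTC: 08:54 on Jul 17.
Elapsed = 08:54 − 16:54 (+1 day) = 16 hours.

16 hours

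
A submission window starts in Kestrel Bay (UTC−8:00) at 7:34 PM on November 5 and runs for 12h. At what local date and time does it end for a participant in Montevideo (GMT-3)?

12:34 PM on Nov 6

Convert start to UTC: 7:34 PM + 8:00 = 3:34 AM UTC on Nov 6.
Add 12 hours duration → 3:34 PM UTC.
Montevideo is UTC−3:00, so local end time = 3:34 PM − 3:00 = 12:34 PM on Nov 6.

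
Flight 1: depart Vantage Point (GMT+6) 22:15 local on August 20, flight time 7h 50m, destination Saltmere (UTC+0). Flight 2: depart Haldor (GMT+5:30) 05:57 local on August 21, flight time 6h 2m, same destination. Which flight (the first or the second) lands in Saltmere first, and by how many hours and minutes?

Flight 1 in UTC: 22:15 − 6:00 = 16:15 on Aug 20.
+7 hours 50 minutes → arrive 00:05 UTC on Aug 21.
Flight 2 in UTC: 05:57 − 5:30 = 00:27 on Aug 21.
+6 hours and 2 minutes → arrive 06:29 UTC on Aug 21.
Flight 1 lands earlier by 6 hours 24 minutes.

the first, by 6 hours 24 minutes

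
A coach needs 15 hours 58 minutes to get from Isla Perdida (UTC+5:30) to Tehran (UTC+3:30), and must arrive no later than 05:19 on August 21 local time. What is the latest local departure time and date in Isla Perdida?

Target arrival in UTC: 05:19 − 3:30 = 01:49 on Aug 21.
Subtract 15 hours and 58 minutes → departure 09:51 UTC on Aug 20.
Isla Perdida is UTC+5:30: 09:51 + 5:30 = 15:21 on Aug 20.

15:21 on August 20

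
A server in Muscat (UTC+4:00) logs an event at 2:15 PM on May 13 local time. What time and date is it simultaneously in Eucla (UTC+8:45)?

Eucla is 4:45 ahead of Muscat.
Shift by the zone difference: 2:15 PM + 4:45 = 7:00 PM on May 13 in Eucla.

7:00 PM on May 13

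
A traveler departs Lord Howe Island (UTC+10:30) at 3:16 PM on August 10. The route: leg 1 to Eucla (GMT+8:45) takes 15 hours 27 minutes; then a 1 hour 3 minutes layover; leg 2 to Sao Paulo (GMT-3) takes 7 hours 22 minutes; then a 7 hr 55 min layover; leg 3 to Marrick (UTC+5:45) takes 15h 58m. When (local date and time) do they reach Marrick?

Convert departure to UTC: 3:16 PM − 10:30 = 4:46 AM UTC on Aug 10.
Add 15 hours and 27 minutes leg 1 → 8:13 PM UTC.
Add 1 hour and 3 minutes layover in Eucla → 9:16 PM UTC.
Add 7 hours 22 minutes leg 2 → 4:38 AM UTC (Aug 11).
Add 7 hours 55 minutes layover in Sao Paulo → 12:33 PM UTC.
Add 15 hours 58 minutes leg 3 → 4:31 AM UTC (Aug 12).
Marrick is UTC+5:45, so local arrival = 4:31 AM + 5:45 = 10:16 AM on Aug 12.

10:16 AM on August 12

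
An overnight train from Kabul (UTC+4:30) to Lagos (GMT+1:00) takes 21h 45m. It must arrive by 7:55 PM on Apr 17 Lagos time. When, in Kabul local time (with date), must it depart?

1:40 AM on Apr 17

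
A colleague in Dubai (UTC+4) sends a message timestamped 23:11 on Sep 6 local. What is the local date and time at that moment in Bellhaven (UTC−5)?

14:11 on September 6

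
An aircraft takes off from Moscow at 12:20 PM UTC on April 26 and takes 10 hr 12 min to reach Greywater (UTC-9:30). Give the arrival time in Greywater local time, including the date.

Departure is given in UTC: 12:20 PM on Apr 26.
Add 10 hours 12 minutes → 10:32 PM UTC.
Greywater is UTC−9:30: 10:32 PM − 9:30 = 1:02 PM on Apr 26.

1:02 PM on April 26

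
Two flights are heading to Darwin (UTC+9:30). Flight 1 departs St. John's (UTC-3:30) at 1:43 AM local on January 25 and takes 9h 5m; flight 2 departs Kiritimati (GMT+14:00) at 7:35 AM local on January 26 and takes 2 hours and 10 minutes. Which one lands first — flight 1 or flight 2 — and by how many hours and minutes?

the first, by 5 hours 27 minutes

Flight 1 in UTC: 1:43 AM + 3:30 = 5:13 AM on Jan 25.
+9 hours and 5 minutes → arrive 2:18 PM UTC on Jan 25.
Flight 2 in UTC: 7:35 AM − 14:00 = 5:35 PM on Jan 25.
+2 hours 10 minutes → arrive 7:45 PM UTC on Jan 25.
Flight 1 lands earlier by 5 hours 27 minutes.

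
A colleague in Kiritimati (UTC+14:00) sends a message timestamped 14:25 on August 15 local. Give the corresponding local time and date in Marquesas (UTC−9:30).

14:55 on Aug 14

Marquesas is 23:30 behind Kiritimati.
Shift by the zone difference: 14:25 − 23:30 = 14:55 on Aug 14 in Marquesas.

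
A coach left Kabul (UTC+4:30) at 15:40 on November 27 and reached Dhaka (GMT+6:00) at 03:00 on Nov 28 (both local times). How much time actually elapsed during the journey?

9 hours 50 minutes

Departure in UTC: 15:40 − 4:30 = 11:10 on Nov 27.
Arrival in UTC: 03:00 − 6:00 = 21:00 on Nov 27.
Elapsed = 21:00 − 11:10 = 9 hours 50 minutes.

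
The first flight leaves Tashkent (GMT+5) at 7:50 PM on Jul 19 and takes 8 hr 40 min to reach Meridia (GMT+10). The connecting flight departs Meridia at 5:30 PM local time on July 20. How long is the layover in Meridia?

Convert departure to UTC: 7:50 PM − 5:00 = 2:50 PM UTC on Jul 19.
Add 8 hours 40 minutes flight time → 11:30 PM UTC.
Meridia is UTC+10:00, so local arrival = 11:30 PM + 10:00 = 9:30 AM on Jul 20.
Layover = 5:30 PM − 9:30 AM = 8 hours.

8 hours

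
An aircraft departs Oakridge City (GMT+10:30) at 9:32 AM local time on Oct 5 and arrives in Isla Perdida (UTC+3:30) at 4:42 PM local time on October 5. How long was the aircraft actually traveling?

14 hours 10 minutes

Isla Perdida is 7:00 behind Oakridge City.
Clock-face elapsed time (ignoring zones) is 7 hours 10 minutes.
Actual elapsed = 7 hours 10 minutes + 7:00 = 14 hours 10 minutes.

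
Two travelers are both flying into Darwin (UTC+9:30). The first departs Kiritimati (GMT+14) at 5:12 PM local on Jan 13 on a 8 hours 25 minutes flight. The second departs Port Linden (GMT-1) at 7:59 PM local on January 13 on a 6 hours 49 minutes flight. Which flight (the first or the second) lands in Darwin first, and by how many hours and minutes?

Flight 1 in UTC: 5:12 PM − 14:00 = 3:12 AM on Jan 13.
+8 hours and 25 minutes → arrive 11:37 AM UTC on Jan 13.
Flight 2 in UTC: 7:59 PM + 1:00 = 8:59 PM on Jan 13.
+6 hours 49 minutes → arrive 3:48 AM UTC on Jan 14.
Flight 1 lands earlier by 16 hours 11 minutes.

the first, by 16 hours 11 minutes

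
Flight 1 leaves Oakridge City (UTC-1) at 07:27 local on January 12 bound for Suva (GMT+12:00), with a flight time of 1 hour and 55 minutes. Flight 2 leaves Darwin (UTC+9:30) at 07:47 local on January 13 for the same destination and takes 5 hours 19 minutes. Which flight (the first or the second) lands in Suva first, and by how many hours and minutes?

the first, by 17 hours 14 minutes

Flight 1 in UTC: 07:27 + 1:00 = 08:27 on Jan 12.
+1 hour and 55 minutes → arrive 10:22 UTC on Jan 12.
Flight 2 in UTC: 07:47 − 9:30 = 22:17 on Jan 12.
+5 hours and 19 minutes → arrive 03:36 UTC on Jan 13.
Flight 1 lands earlier by 17 hours 14 minutes.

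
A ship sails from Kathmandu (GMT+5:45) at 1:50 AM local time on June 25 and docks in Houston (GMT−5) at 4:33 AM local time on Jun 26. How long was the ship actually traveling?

Departure in UTC: 1:50 AM − 5:45 = 8:05 PM on Jun 24.
Arrival in UTC: 4:33 AM + 5:00 = 9:33 AM on Jun 26.
Elapsed = 9:33 AM − 8:05 PM (+2 days) = 37 hours 28 minutes.

37 hours 28 minutes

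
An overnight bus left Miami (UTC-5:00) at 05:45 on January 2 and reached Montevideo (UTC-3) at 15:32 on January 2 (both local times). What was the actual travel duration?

Departure in UTC: 05:45 + 5:00 = 10:45 on Jan 2.
Arrival in UTC: 15:32 + 3:00 = 18:32 on Jan 2.
Elapsed = 18:32 − 10:45 = 7 hours 47 minutes.

7 hours 47 minutes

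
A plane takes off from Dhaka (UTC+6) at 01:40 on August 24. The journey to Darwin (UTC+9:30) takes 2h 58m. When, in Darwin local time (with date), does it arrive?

Darwin is 3:30 ahead of Dhaka.
After 2 hours and 58 minutes it is 04:38 in Dhaka.
Shift by the zone difference: 04:38 + 3:30 = 08:08 on Aug 24 in Darwin.

08:08 on August 24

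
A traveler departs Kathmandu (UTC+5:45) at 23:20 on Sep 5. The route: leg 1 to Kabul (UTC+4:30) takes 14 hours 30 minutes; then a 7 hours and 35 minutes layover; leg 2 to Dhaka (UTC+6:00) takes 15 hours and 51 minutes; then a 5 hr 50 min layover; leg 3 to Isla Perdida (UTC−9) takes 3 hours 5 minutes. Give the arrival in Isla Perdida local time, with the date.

Convert departure to UTC: 23:20 − 5:45 = 17:35 UTC on Sep 5.
Add 14 hours and 30 minutes leg 1 → 08:05 UTC (Sep 6).
Add 7 hours 35 minutes layover in Kabul → 15:40 UTC.
Add 15 hours and 51 minutes leg 2 → 07:31 UTC (Sep 7).
Add 5 hours 50 minutes layover in Dhaka → 13:21 UTC.
Add 3 hours and 5 minutes leg 3 → 16:26 UTC.
Isla Perdida is UTC−9:00, so local arrival = 16:26 − 9:00 = 07:26 on Sep 7.

07:26 on Sep 7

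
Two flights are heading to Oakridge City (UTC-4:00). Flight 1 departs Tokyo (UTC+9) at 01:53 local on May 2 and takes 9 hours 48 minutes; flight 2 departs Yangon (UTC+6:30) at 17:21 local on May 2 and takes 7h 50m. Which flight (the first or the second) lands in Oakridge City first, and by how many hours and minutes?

Flight 1 in UTC: 01:53 − 9:00 = 16:53 on May 1.
+9 hours 48 minutes → arrive 02:41 UTC on May 2.
Flight 2 in UTC: 17:21 − 6:30 = 10:51 on May 2.
+7 hours 50 minutes → arrive 18:41 UTC on May 2.
Flight 1 lands earlier by 16 hours.

the first, by 16 hours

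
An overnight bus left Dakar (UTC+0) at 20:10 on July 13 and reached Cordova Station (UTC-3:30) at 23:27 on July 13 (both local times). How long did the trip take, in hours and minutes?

Departure is already UTC: 20:10 on Jul 13.
Arrival in UTC: 23:27 + 3:30 = 02:57 on Jul 14.
Elapsed = 02:57 − 20:10 (+1 day) = 6 hours 47 minutes.

6 hours 47 minutes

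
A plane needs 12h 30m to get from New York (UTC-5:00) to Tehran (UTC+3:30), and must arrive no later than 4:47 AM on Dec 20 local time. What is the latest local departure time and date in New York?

Target arrival in UTC: 4:47 AM − 3:30 = 1:17 AM on Dec 20.
Subtract 12 hours and 30 minutes → departure 12:47 PM UTC on Dec 19.
New York is UTC−5:00: 12:47 PM − 5:00 = 7:47 AM on Dec 19.

7:47 AM on Dec 19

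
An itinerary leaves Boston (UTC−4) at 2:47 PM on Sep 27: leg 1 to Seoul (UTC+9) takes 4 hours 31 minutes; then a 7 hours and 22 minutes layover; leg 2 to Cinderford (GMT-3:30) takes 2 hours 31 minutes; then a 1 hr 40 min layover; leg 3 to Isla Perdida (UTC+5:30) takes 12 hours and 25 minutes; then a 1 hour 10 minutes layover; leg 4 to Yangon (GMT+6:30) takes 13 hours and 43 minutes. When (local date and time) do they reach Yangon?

Convert departure to UTC: 2:47 PM + 4:00 = 6:47 PM UTC on Sep 27.
Add 4 hours 31 minutes leg 1 → 11:18 PM UTC.
Add 7 hours 22 minutes layover in Seoul → 6:40 AM UTC (Sep 28).
Add 2 hours 31 minutes leg 2 → 9:11 AM UTC.
Add 1 hour 40 minutes layover in Cinderford → 10:51 AM UTC.
Add 12 hours and 25 minutes leg 3 → 11:16 PM UTC.
Add 1 hour and 10 minutes layover in Isla Perdida → 12:26 AM UTC (Sep 29).
Add 13 hours and 43 minutes leg 4 → 2:09 PM UTC.
Yangon is UTC+6:30, so local arrival = 2:09 PM + 6:30 = 8:39 PM on Sep 29.

8:39 PM on September 29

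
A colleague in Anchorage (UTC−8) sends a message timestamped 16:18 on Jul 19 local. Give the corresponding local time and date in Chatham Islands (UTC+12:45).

13:03 on Jul 20

In UTC: 16:18 + 8:00 = 00:18 on Jul 20.
Chatham Islands is UTC+12:45: 00:18 + 12:45 = 13:03 on Jul 20.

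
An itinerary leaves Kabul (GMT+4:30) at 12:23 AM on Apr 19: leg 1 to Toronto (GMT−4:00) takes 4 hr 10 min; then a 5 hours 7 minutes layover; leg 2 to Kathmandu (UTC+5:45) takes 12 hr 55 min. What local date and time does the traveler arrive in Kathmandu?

11:50 PM on April 19

Convert departure to UTC: 12:23 AM − 4:30 = 7:53 PM UTC on Apr 18.
Add 4 hours and 10 minutes leg 1 → 12:03 AM UTC (Apr 19).
Add 5 hours 7 minutes layover in Toronto → 5:10 AM UTC.
Add 12 hours 55 minutes leg 2 → 6:05 PM UTC.
Kathmandu is UTC+5:45, so local arrival = 6:05 PM + 5:45 = 11:50 PM on Apr 19.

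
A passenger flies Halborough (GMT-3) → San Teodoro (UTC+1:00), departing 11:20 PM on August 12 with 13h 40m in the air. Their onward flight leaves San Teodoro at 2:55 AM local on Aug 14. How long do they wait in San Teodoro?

9 hours 55 minutes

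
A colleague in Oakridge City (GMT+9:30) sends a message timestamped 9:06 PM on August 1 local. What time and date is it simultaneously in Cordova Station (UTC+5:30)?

In UTC: 9:06 PM − 9:30 = 11:36 AM on Aug 1.
Cordova Station is UTC+5:30: 11:36 AM + 5:30 = 5:06 PM on Aug 1.

5:06 PM on August 1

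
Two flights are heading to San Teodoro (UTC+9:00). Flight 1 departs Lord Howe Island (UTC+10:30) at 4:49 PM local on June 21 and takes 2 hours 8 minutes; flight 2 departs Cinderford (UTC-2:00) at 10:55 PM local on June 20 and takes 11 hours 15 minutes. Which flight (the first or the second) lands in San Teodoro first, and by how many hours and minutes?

Flight 1 in UTC: 4:49 PM − 10:30 = 6:19 AM on Jun 21.
+2 hours and 8 minutes → arrive 8:27 AM UTC on Jun 21.
Flight 2 in UTC: 10:55 PM + 2:00 = 12:55 AM on Jun 21.
+11 hours 15 minutes → arrive 12:10 PM UTC on Jun 21.
Flight 1 lands earlier by 3 hours 43 minutes.

the first, by 3 hours 43 minutes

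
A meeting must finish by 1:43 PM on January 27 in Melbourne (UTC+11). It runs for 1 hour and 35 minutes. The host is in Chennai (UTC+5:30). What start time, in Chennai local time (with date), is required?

Target end time in UTC: 1:43 PM − 11:00 = 2:43 AM on Jan 27.
Subtract 1 hour 35 minutes → start 1:08 AM UTC on Jan 27.
Chennai is UTC+5:30: 1:08 AM + 5:30 = 6:38 AM on Jan 27.

6:38 AM on January 27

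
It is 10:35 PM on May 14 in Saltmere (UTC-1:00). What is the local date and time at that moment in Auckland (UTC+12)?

11:35 AM on May 15

In UTC: 10:35 PM + 1:00 = 11:35 PM on May 14.
Auckland is UTC+12:00: 11:35 PM + 12:00 = 11:35 AM on May 15.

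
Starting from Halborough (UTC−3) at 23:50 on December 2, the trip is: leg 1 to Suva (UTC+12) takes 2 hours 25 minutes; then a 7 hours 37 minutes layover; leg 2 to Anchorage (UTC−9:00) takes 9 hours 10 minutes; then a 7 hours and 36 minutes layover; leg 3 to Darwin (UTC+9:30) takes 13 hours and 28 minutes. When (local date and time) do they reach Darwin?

04:36 on December 5

Convert departure to UTC: 23:50 + 3:00 = 02:50 UTC on Dec 3.
Add 2 hours and 25 minutes leg 1 → 05:15 UTC.
Add 7 hours and 37 minutes layover in Suva → 12:52 UTC.
Add 9 hours 10 minutes leg 2 → 22:02 UTC.
Add 7 hours and 36 minutes layover in Anchorage → 05:38 UTC (Dec 4).
Add 13 hours and 28 minutes leg 3 → 19:06 UTC.
Darwin is UTC+9:30, so local arrival = 19:06 + 9:30 = 04:36 on Dec 5.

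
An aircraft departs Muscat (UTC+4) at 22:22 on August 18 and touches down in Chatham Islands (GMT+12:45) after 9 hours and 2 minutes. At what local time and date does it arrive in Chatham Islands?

16:09 on August 19

Chatham Islands is 8:45 ahead of Muscat.
After 9 hours 2 minutes it is 07:24 (Aug 19) in Muscat.
Shift by the zone difference: 07:24 + 8:45 = 16:09 on Aug 19 in Chatham Islands.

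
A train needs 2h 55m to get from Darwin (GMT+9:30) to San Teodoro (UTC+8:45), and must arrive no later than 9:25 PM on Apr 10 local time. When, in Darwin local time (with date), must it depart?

Target arrival in UTC: 9:25 PM − 8:45 = 12:40 PM on Apr 10.
Subtract 2 hours 55 minutes → departure 9:45 AM UTC on Apr 10.
Darwin is UTC+9:30: 9:45 AM + 9:30 = 7:15 PM on Apr 10.

7:15 PM on April 10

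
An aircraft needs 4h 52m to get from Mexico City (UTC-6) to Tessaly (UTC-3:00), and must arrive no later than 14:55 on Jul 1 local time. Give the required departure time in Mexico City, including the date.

Target arrival in UTC: 14:55 + 3:00 = 17:55 on Jul 1.
Subtract 4 hours and 52 minutes → departure 13:03 UTC on Jul 1.
Mexico City is UTC−6:00: 13:03 − 6:00 = 07:03 on Jul 1.

07:03 on July 1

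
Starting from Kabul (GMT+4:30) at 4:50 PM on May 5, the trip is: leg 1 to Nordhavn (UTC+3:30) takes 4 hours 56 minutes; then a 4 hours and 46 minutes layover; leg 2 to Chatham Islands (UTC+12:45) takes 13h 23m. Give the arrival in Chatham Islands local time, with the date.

Convert departure to UTC: 4:50 PM − 4:30 = 12:20 PM UTC on May 5.
Add 4 hours 56 minutes leg 1 → 5:16 PM UTC.
Add 4 hours and 46 minutes layover in Nordhavn → 10:02 PM UTC.
Add 13 hours 23 minutes leg 2 → 11:25 AM UTC (May 6).
Chatham Islands is UTC+12:45, so local arrival = 11:25 AM + 12:45 = 12:10 AM on May 7.

12:10 AM on May 7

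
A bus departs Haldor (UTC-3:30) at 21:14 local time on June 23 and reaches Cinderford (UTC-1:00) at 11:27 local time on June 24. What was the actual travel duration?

Departure in UTC: 21:14 + 3:30 = 00:44 on Jun 24.
Arrival in UTC: 11:27 + 1:00 = 12:27 on Jun 24.
Elapsed = 12:27 − 00:44 = 11 hours 43 minutes.

11 hours 43 minutes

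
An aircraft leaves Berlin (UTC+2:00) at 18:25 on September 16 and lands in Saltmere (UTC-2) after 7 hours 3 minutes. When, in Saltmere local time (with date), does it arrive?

Saltmere is 4:00 behind Berlin.
After 7 hours 3 minutes it is 01:28 (Sep 17) in Berlin.
Shift by the zone difference: 01:28 − 4:00 = 21:28 on Sep 16 in Saltmere.

21:28 on September 16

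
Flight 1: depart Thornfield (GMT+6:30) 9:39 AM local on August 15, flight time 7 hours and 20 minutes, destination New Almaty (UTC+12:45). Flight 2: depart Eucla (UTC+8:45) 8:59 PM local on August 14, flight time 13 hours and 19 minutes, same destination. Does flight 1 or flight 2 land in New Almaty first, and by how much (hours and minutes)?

Flight 1 in UTC: 9:39 AM − 6:30 = 3:09 AM on Aug 15.
+7 hours 20 minutes → arrive 10:29 AM UTC on Aug 15.
Flight 2 in UTC: 8:59 PM − 8:45 = 12:14 PM on Aug 14.
+13 hours and 19 minutes → arrive 1:33 AM UTC on Aug 15.
Flight 2 lands earlier by 8 hours 56 minutes.

the second, by 8 hours 56 minutes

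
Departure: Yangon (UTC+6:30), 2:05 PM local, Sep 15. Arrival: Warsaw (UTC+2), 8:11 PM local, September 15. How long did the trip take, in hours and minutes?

10 hours 36 minutes

Warsaw is 4:30 behind Yangon.
Clock-face elapsed time (ignoring zones) is 6 hours 6 minutes.
Actual elapsed = 6 hours 6 minutes + 4:30 = 10 hours 36 minutes.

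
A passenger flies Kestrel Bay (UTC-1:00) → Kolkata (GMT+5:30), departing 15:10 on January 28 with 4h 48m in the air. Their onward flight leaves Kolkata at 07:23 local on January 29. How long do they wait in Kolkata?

Convert departure to UTC: 15:10 + 1:00 = 16:10 UTC on Jan 28.
Add 4 hours and 48 minutes flight time → 20:58 UTC.
Kolkata is UTC+5:30, so local arrival = 20:58 + 5:30 = 02:28 on Jan 29.
Layover = 07:23 − 02:28 = 4 hours 55 minutes.

4 hours 55 minutes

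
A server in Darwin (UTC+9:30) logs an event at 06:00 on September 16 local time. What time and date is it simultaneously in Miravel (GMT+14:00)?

10:30 on September 16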